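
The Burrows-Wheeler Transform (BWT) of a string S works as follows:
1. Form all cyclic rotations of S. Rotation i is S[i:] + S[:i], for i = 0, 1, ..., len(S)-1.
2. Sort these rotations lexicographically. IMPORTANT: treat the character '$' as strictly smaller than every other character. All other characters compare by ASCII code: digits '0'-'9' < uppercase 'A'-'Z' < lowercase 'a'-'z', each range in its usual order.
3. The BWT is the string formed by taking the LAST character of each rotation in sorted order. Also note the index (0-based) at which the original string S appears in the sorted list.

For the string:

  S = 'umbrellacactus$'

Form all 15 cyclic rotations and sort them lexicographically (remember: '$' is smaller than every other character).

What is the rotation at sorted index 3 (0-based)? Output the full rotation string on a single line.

All 15 rotations (rotation i = S[i:]+S[:i]):
  rot[0] = umbrellacactus$
  rot[1] = mbrellacactus$u
  rot[2] = brellacactus$um
  rot[3] = rellacactus$umb
  rot[4] = ellacactus$umbr
  rot[5] = llacactus$umbre
  rot[6] = lacactus$umbrel
  rot[7] = acactus$umbrell
  rot[8] = cactus$umbrella
  rot[9] = actus$umbrellac
  rot[10] = ctus$umbrellaca
  rot[11] = tus$umbrellacac
  rot[12] = us$umbrellacact
  rot[13] = s$umbrellacactu
  rot[14] = $umbrellacactus
Sorted (with $ < everything):
  sorted[0] = $umbrellacactus
  sorted[1] = acactus$umbrell
  sorted[2] = actus$umbrellac
  sorted[3] = brellacactus$um
  sorted[4] = cactus$umbrella
  sorted[5] = ctus$umbrellaca
  sorted[6] = ellacactus$umbr
  sorted[7] = lacactus$umbrel
  sorted[8] = llacactus$umbre
  sorted[9] = mbrellacactus$u
  sorted[10] = rellacactus$umb
  sorted[11] = s$umbrellacactu
  sorted[12] = tus$umbrellacac
  sorted[13] = umbrellacactus$
  sorted[14] = us$umbrellacact
sorted[3] = brellacactus$um

Answer: brellacactus$um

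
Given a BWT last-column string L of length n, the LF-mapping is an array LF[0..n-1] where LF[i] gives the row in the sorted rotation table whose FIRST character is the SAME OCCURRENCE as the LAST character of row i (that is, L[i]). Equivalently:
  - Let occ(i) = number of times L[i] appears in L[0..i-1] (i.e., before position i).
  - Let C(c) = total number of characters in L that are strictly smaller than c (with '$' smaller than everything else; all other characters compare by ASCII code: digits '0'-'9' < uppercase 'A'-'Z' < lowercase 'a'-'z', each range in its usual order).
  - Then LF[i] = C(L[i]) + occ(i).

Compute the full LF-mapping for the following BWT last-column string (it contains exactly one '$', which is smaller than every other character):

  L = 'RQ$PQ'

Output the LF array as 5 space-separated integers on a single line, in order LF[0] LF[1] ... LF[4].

Char counts: '$':1, 'P':1, 'Q':2, 'R':1
C (first-col start): C('$')=0, C('P')=1, C('Q')=2, C('R')=4
L[0]='R': occ=0, LF[0]=C('R')+0=4+0=4
L[1]='Q': occ=0, LF[1]=C('Q')+0=2+0=2
L[2]='$': occ=0, LF[2]=C('$')+0=0+0=0
L[3]='P': occ=0, LF[3]=C('P')+0=1+0=1
L[4]='Q': occ=1, LF[4]=C('Q')+1=2+1=3

Answer: 4 2 0 1 3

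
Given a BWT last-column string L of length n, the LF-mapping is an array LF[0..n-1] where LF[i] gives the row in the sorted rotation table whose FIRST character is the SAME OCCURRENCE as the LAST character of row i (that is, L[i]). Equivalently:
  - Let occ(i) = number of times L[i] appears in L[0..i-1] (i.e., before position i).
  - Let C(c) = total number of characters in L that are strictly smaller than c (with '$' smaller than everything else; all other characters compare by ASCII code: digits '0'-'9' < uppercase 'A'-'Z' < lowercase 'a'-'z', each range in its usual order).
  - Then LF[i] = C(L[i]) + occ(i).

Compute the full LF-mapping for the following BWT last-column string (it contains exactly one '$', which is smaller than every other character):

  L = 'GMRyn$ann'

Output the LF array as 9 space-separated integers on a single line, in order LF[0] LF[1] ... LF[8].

Char counts: '$':1, 'G':1, 'M':1, 'R':1, 'a':1, 'n':3, 'y':1
C (first-col start): C('$')=0, C('G')=1, C('M')=2, C('R')=3, C('a')=4, C('n')=5, C('y')=8
L[0]='G': occ=0, LF[0]=C('G')+0=1+0=1
L[1]='M': occ=0, LF[1]=C('M')+0=2+0=2
L[2]='R': occ=0, LF[2]=C('R')+0=3+0=3
L[3]='y': occ=0, LF[3]=C('y')+0=8+0=8
L[4]='n': occ=0, LF[4]=C('n')+0=5+0=5
L[5]='$': occ=0, LF[5]=C('$')+0=0+0=0
L[6]='a': occ=0, LF[6]=C('a')+0=4+0=4
L[7]='n': occ=1, LF[7]=C('n')+1=5+1=6
L[8]='n': occ=2, LF[8]=C('n')+2=5+2=7

Answer: 1 2 3 8 5 0 4 6 7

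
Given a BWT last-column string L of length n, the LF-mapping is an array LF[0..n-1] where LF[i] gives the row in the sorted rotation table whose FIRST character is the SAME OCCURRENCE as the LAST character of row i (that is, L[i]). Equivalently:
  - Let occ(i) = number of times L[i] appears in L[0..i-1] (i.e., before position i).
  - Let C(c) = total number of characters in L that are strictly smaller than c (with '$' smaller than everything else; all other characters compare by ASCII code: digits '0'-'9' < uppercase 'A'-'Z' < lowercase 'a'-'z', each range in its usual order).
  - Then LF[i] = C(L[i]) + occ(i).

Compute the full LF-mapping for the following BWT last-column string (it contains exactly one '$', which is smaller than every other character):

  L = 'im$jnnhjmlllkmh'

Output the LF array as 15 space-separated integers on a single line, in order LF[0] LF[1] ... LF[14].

Answer: 3 10 0 4 13 14 1 5 11 7 8 9 6 12 2

Derivation:
Char counts: '$':1, 'h':2, 'i':1, 'j':2, 'k':1, 'l':3, 'm':3, 'n':2
C (first-col start): C('$')=0, C('h')=1, C('i')=3, C('j')=4, C('k')=6, C('l')=7, C('m')=10, C('n')=13
L[0]='i': occ=0, LF[0]=C('i')+0=3+0=3
L[1]='m': occ=0, LF[1]=C('m')+0=10+0=10
L[2]='$': occ=0, LF[2]=C('$')+0=0+0=0
L[3]='j': occ=0, LF[3]=C('j')+0=4+0=4
L[4]='n': occ=0, LF[4]=C('n')+0=13+0=13
L[5]='n': occ=1, LF[5]=C('n')+1=13+1=14
L[6]='h': occ=0, LF[6]=C('h')+0=1+0=1
L[7]='j': occ=1, LF[7]=C('j')+1=4+1=5
L[8]='m': occ=1, LF[8]=C('m')+1=10+1=11
L[9]='l': occ=0, LF[9]=C('l')+0=7+0=7
L[10]='l': occ=1, LF[10]=C('l')+1=7+1=8
L[11]='l': occ=2, LF[11]=C('l')+2=7+2=9
L[12]='k': occ=0, LF[12]=C('k')+0=6+0=6
L[13]='m': occ=2, LF[13]=C('m')+2=10+2=12
L[14]='h': occ=1, LF[14]=C('h')+1=1+1=2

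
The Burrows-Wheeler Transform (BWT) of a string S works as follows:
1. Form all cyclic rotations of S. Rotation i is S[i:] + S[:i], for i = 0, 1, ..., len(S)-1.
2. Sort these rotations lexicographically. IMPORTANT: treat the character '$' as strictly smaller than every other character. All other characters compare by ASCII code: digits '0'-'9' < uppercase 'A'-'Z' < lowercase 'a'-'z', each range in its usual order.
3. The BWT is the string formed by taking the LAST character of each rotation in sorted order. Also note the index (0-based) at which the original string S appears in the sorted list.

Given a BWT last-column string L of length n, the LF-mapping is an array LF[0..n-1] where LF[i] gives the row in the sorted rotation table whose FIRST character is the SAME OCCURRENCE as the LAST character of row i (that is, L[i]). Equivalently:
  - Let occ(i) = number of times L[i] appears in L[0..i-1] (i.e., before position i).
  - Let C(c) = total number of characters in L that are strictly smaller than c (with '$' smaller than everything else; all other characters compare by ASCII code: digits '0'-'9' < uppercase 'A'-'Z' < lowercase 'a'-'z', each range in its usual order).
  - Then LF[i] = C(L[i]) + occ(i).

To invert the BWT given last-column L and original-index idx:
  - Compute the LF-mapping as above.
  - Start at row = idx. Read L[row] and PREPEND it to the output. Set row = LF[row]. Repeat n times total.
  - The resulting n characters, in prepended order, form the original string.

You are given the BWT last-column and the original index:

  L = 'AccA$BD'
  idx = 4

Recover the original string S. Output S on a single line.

Answer: DcABcA$

Derivation:
LF mapping: 1 5 6 2 0 3 4
Walk LF starting at row 4, prepending L[row]:
  step 1: row=4, L[4]='$', prepend. Next row=LF[4]=0
  step 2: row=0, L[0]='A', prepend. Next row=LF[0]=1
  step 3: row=1, L[1]='c', prepend. Next row=LF[1]=5
  step 4: row=5, L[5]='B', prepend. Next row=LF[5]=3
  step 5: row=3, L[3]='A', prepend. Next row=LF[3]=2
  step 6: row=2, L[2]='c', prepend. Next row=LF[2]=6
  step 7: row=6, L[6]='D', prepend. Next row=LF[6]=4
Reversed output: DcABcA$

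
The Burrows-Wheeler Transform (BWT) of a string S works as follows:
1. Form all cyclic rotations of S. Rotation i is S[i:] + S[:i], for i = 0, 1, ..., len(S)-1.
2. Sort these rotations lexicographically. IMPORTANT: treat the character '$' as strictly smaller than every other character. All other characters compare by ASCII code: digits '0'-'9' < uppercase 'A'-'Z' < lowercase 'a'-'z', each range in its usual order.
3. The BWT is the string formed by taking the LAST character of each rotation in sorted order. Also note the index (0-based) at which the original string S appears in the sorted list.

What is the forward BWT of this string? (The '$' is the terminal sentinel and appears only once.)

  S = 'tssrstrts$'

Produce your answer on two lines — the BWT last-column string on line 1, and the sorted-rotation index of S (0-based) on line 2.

Answer: ssttstrsr$
9

Derivation:
All 10 rotations (rotation i = S[i:]+S[:i]):
  rot[0] = tssrstrts$
  rot[1] = ssrstrts$t
  rot[2] = srstrts$ts
  rot[3] = rstrts$tss
  rot[4] = strts$tssr
  rot[5] = trts$tssrs
  rot[6] = rts$tssrst
  rot[7] = ts$tssrstr
  rot[8] = s$tssrstrt
  rot[9] = $tssrstrts
Sorted (with $ < everything):
  sorted[0] = $tssrstrts  (last char: 's')
  sorted[1] = rstrts$tss  (last char: 's')
  sorted[2] = rts$tssrst  (last char: 't')
  sorted[3] = s$tssrstrt  (last char: 't')
  sorted[4] = srstrts$ts  (last char: 's')
  sorted[5] = ssrstrts$t  (last char: 't')
  sorted[6] = strts$tssr  (last char: 'r')
  sorted[7] = trts$tssrs  (last char: 's')
  sorted[8] = ts$tssrstr  (last char: 'r')
  sorted[9] = tssrstrts$  (last char: '$')
Last column: ssttstrsr$
Original string S is at sorted index 9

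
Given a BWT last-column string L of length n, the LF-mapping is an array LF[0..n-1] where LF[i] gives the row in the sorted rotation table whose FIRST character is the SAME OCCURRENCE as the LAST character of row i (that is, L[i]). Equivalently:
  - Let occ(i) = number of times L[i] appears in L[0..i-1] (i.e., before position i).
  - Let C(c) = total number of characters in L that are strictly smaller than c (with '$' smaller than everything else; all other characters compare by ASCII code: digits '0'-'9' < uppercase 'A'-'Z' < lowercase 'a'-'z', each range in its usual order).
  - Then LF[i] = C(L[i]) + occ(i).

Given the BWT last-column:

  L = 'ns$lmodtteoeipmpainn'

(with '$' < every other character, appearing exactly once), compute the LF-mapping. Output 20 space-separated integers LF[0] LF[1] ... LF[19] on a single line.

Answer: 10 17 0 7 8 13 2 18 19 3 14 4 5 15 9 16 1 6 11 12

Derivation:
Char counts: '$':1, 'a':1, 'd':1, 'e':2, 'i':2, 'l':1, 'm':2, 'n':3, 'o':2, 'p':2, 's':1, 't':2
C (first-col start): C('$')=0, C('a')=1, C('d')=2, C('e')=3, C('i')=5, C('l')=7, C('m')=8, C('n')=10, C('o')=13, C('p')=15, C('s')=17, C('t')=18
L[0]='n': occ=0, LF[0]=C('n')+0=10+0=10
L[1]='s': occ=0, LF[1]=C('s')+0=17+0=17
L[2]='$': occ=0, LF[2]=C('$')+0=0+0=0
L[3]='l': occ=0, LF[3]=C('l')+0=7+0=7
L[4]='m': occ=0, LF[4]=C('m')+0=8+0=8
L[5]='o': occ=0, LF[5]=C('o')+0=13+0=13
L[6]='d': occ=0, LF[6]=C('d')+0=2+0=2
L[7]='t': occ=0, LF[7]=C('t')+0=18+0=18
L[8]='t': occ=1, LF[8]=C('t')+1=18+1=19
L[9]='e': occ=0, LF[9]=C('e')+0=3+0=3
L[10]='o': occ=1, LF[10]=C('o')+1=13+1=14
L[11]='e': occ=1, LF[11]=C('e')+1=3+1=4
L[12]='i': occ=0, LF[12]=C('i')+0=5+0=5
L[13]='p': occ=0, LF[13]=C('p')+0=15+0=15
L[14]='m': occ=1, LF[14]=C('m')+1=8+1=9
L[15]='p': occ=1, LF[15]=C('p')+1=15+1=16
L[16]='a': occ=0, LF[16]=C('a')+0=1+0=1
L[17]='i': occ=1, LF[17]=C('i')+1=5+1=6
L[18]='n': occ=1, LF[18]=C('n')+1=10+1=11
L[19]='n': occ=2, LF[19]=C('n')+2=10+2=12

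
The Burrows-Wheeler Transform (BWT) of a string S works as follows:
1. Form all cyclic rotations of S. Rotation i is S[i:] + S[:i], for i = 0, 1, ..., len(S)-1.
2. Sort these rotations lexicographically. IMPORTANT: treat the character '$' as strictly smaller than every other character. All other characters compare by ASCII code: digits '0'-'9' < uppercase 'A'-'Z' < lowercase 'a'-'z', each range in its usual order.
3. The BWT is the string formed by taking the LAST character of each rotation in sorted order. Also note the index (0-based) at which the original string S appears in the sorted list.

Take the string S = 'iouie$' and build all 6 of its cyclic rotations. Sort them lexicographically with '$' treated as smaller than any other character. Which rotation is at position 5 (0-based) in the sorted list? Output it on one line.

All 6 rotations (rotation i = S[i:]+S[:i]):
  rot[0] = iouie$
  rot[1] = ouie$i
  rot[2] = uie$io
  rot[3] = ie$iou
  rot[4] = e$ioui
  rot[5] = $iouie
Sorted (with $ < everything):
  sorted[0] = $iouie
  sorted[1] = e$ioui
  sorted[2] = ie$iou
  sorted[3] = iouie$
  sorted[4] = ouie$i
  sorted[5] = uie$io
sorted[5] = uie$io

Answer: uie$io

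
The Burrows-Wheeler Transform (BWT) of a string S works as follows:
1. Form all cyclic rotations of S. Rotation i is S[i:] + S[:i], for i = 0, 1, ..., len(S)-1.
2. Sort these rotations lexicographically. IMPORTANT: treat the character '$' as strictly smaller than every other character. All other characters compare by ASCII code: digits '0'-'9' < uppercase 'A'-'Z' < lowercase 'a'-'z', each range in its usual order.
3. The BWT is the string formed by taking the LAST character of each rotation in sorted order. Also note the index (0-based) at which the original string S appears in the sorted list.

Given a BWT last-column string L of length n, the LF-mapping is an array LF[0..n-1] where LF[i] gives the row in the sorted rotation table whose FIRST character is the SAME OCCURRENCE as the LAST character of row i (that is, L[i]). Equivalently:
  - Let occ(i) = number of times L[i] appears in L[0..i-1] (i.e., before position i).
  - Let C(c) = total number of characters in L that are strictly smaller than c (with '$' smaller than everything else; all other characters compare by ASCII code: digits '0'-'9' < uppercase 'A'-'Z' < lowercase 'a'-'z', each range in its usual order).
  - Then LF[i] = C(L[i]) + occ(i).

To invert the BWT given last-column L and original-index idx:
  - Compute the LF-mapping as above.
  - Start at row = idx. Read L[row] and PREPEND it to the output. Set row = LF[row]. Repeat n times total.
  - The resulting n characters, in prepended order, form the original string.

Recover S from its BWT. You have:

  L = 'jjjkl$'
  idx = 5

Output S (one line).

LF mapping: 1 2 3 4 5 0
Walk LF starting at row 5, prepending L[row]:
  step 1: row=5, L[5]='$', prepend. Next row=LF[5]=0
  step 2: row=0, L[0]='j', prepend. Next row=LF[0]=1
  step 3: row=1, L[1]='j', prepend. Next row=LF[1]=2
  step 4: row=2, L[2]='j', prepend. Next row=LF[2]=3
  step 5: row=3, L[3]='k', prepend. Next row=LF[3]=4
  step 6: row=4, L[4]='l', prepend. Next row=LF[4]=5
Reversed output: lkjjj$

Answer: lkjjj$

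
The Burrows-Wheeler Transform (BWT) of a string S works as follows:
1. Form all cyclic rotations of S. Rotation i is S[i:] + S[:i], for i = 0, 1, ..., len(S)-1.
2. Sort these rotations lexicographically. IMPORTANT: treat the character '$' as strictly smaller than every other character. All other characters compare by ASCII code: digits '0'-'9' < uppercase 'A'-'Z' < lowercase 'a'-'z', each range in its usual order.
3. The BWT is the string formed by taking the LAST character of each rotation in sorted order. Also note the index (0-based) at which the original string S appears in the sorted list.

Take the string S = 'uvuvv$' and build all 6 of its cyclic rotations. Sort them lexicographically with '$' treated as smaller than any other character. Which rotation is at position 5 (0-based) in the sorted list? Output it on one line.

Answer: vv$uvu

Derivation:
All 6 rotations (rotation i = S[i:]+S[:i]):
  rot[0] = uvuvv$
  rot[1] = vuvv$u
  rot[2] = uvv$uv
  rot[3] = vv$uvu
  rot[4] = v$uvuv
  rot[5] = $uvuvv
Sorted (with $ < everything):
  sorted[0] = $uvuvv
  sorted[1] = uvuvv$
  sorted[2] = uvv$uv
  sorted[3] = v$uvuv
  sorted[4] = vuvv$u
  sorted[5] = vv$uvu
sorted[5] = vv$uvu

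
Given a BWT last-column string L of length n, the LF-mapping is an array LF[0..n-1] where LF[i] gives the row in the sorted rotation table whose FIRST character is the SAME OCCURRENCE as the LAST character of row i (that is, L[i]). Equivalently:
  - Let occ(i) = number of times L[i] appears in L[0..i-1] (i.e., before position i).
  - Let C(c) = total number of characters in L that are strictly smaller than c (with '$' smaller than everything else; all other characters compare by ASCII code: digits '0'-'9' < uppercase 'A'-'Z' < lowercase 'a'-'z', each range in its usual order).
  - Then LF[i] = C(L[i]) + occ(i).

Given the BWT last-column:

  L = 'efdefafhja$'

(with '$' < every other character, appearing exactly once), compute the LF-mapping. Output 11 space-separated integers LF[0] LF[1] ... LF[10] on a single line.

Char counts: '$':1, 'a':2, 'd':1, 'e':2, 'f':3, 'h':1, 'j':1
C (first-col start): C('$')=0, C('a')=1, C('d')=3, C('e')=4, C('f')=6, C('h')=9, C('j')=10
L[0]='e': occ=0, LF[0]=C('e')+0=4+0=4
L[1]='f': occ=0, LF[1]=C('f')+0=6+0=6
L[2]='d': occ=0, LF[2]=C('d')+0=3+0=3
L[3]='e': occ=1, LF[3]=C('e')+1=4+1=5
L[4]='f': occ=1, LF[4]=C('f')+1=6+1=7
L[5]='a': occ=0, LF[5]=C('a')+0=1+0=1
L[6]='f': occ=2, LF[6]=C('f')+2=6+2=8
L[7]='h': occ=0, LF[7]=C('h')+0=9+0=9
L[8]='j': occ=0, LF[8]=C('j')+0=10+0=10
L[9]='a': occ=1, LF[9]=C('a')+1=1+1=2
L[10]='$': occ=0, LF[10]=C('$')+0=0+0=0

Answer: 4 6 3 5 7 1 8 9 10 2 0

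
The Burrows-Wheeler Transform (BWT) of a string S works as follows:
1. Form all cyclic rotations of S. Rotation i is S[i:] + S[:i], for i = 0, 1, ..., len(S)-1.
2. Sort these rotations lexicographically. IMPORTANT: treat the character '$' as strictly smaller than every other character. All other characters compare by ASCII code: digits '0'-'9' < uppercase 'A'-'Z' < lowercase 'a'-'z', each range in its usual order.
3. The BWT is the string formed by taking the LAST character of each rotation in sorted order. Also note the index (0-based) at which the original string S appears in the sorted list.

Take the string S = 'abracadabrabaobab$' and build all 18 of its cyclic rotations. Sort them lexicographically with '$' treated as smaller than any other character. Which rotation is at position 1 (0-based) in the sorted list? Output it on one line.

Answer: ab$abracadabrabaob

Derivation:
All 18 rotations (rotation i = S[i:]+S[:i]):
  rot[0] = abracadabrabaobab$
  rot[1] = bracadabrabaobab$a
  rot[2] = racadabrabaobab$ab
  rot[3] = acadabrabaobab$abr
  rot[4] = cadabrabaobab$abra
  rot[5] = adabrabaobab$abrac
  rot[6] = dabrabaobab$abraca
  rot[7] = abrabaobab$abracad
  rot[8] = brabaobab$abracada
  rot[9] = rabaobab$abracadab
  rot[10] = abaobab$abracadabr
  rot[11] = baobab$abracadabra
  rot[12] = aobab$abracadabrab
  rot[13] = obab$abracadabraba
  rot[14] = bab$abracadabrabao
  rot[15] = ab$abracadabrabaob
  rot[16] = b$abracadabrabaoba
  rot[17] = $abracadabrabaobab
Sorted (with $ < everything):
  sorted[0] = $abracadabrabaobab
  sorted[1] = ab$abracadabrabaob
  sorted[2] = abaobab$abracadabr
  sorted[3] = abrabaobab$abracad
  sorted[4] = abracadabrabaobab$
  sorted[5] = acadabrabaobab$abr
  sorted[6] = adabrabaobab$abrac
  sorted[7] = aobab$abracadabrab
  sorted[8] = b$abracadabrabaoba
  sorted[9] = bab$abracadabrabao
  sorted[10] = baobab$abracadabra
  sorted[11] = brabaobab$abracada
  sorted[12] = bracadabrabaobab$a
  sorted[13] = cadabrabaobab$abra
  sorted[14] = dabrabaobab$abraca
  sorted[15] = obab$abracadabraba
  sorted[16] = rabaobab$abracadab
  sorted[17] = racadabrabaobab$ab
sorted[1] = ab$abracadabrabaob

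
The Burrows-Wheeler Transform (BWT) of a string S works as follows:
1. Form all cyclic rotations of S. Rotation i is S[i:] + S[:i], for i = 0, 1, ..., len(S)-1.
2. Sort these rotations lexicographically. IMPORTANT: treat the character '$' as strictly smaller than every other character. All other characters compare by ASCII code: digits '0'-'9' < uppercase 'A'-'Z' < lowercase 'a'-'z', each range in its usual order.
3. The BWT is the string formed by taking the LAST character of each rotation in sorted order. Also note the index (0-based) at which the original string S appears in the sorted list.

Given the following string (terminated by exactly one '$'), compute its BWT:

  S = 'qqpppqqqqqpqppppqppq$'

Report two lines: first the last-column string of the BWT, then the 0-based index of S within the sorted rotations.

Answer: qqpqqpppqppppqpq$qqqp
16

Derivation:
All 21 rotations (rotation i = S[i:]+S[:i]):
  rot[0] = qqpppqqqqqpqppppqppq$
  rot[1] = qpppqqqqqpqppppqppq$q
  rot[2] = pppqqqqqpqppppqppq$qq
  rot[3] = ppqqqqqpqppppqppq$qqp
  rot[4] = pqqqqqpqppppqppq$qqpp
  rot[5] = qqqqqpqppppqppq$qqppp
  rot[6] = qqqqpqppppqppq$qqpppq
  rot[7] = qqqpqppppqppq$qqpppqq
  rot[8] = qqpqppppqppq$qqpppqqq
  rot[9] = qpqppppqppq$qqpppqqqq
  rot[10] = pqppppqppq$qqpppqqqqq
  rot[11] = qppppqppq$qqpppqqqqqp
  rot[12] = ppppqppq$qqpppqqqqqpq
  rot[13] = pppqppq$qqpppqqqqqpqp
  rot[14] = ppqppq$qqpppqqqqqpqpp
  rot[15] = pqppq$qqpppqqqqqpqppp
  rot[16] = qppq$qqpppqqqqqpqpppp
  rot[17] = ppq$qqpppqqqqqpqppppq
  rot[18] = pq$qqpppqqqqqpqppppqp
  rot[19] = q$qqpppqqqqqpqppppqpp
  rot[20] = $qqpppqqqqqpqppppqppq
Sorted (with $ < everything):
  sorted[0] = $qqpppqqqqqpqppppqppq  (last char: 'q')
  sorted[1] = ppppqppq$qqpppqqqqqpq  (last char: 'q')
  sorted[2] = pppqppq$qqpppqqqqqpqp  (last char: 'p')
  sorted[3] = pppqqqqqpqppppqppq$qq  (last char: 'q')
  sorted[4] = ppq$qqpppqqqqqpqppppq  (last char: 'q')
  sorted[5] = ppqppq$qqpppqqqqqpqpp  (last char: 'p')
  sorted[6] = ppqqqqqpqppppqppq$qqp  (last char: 'p')
  sorted[7] = pq$qqpppqqqqqpqppppqp  (last char: 'p')
  sorted[8] = pqppppqppq$qqpppqqqqq  (last char: 'q')
  sorted[9] = pqppq$qqpppqqqqqpqppp  (last char: 'p')
  sorted[10] = pqqqqqpqppppqppq$qqpp  (last char: 'p')
  sorted[11] = q$qqpppqqqqqpqppppqpp  (last char: 'p')
  sorted[12] = qppppqppq$qqpppqqqqqp  (last char: 'p')
  sorted[13] = qpppqqqqqpqppppqppq$q  (last char: 'q')
  sorted[14] = qppq$qqpppqqqqqpqpppp  (last char: 'p')
  sorted[15] = qpqppppqppq$qqpppqqqq  (last char: 'q')
  sorted[16] = qqpppqqqqqpqppppqppq$  (last char: '$')
  sorted[17] = qqpqppppqppq$qqpppqqq  (last char: 'q')
  sorted[18] = qqqpqppppqppq$qqpppqq  (last char: 'q')
  sorted[19] = qqqqpqppppqppq$qqpppq  (last char: 'q')
  sorted[20] = qqqqqpqppppqppq$qqppp  (last char: 'p')
Last column: qqpqqpppqppppqpq$qqqp
Original string S is at sorted index 16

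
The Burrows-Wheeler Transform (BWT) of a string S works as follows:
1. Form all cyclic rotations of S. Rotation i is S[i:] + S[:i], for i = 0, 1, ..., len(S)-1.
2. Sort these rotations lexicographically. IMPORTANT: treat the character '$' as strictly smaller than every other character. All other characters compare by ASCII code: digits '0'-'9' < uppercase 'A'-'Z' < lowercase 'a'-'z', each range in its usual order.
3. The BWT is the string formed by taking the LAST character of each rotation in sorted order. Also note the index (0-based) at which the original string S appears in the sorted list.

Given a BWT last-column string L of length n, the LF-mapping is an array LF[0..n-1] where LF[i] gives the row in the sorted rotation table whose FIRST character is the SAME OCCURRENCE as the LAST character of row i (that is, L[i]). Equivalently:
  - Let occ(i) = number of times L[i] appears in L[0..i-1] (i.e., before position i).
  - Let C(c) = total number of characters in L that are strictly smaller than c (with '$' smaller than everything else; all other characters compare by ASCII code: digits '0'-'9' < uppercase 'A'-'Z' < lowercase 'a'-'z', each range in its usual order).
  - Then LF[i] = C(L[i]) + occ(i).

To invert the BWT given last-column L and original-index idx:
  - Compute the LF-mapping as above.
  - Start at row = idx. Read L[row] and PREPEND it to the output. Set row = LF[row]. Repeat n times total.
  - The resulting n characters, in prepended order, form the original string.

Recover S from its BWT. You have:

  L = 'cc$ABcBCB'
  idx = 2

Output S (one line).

Answer: BBcCcABc$

Derivation:
LF mapping: 6 7 0 1 2 8 3 5 4
Walk LF starting at row 2, prepending L[row]:
  step 1: row=2, L[2]='$', prepend. Next row=LF[2]=0
  step 2: row=0, L[0]='c', prepend. Next row=LF[0]=6
  step 3: row=6, L[6]='B', prepend. Next row=LF[6]=3
  step 4: row=3, L[3]='A', prepend. Next row=LF[3]=1
  step 5: row=1, L[1]='c', prepend. Next row=LF[1]=7
  step 6: row=7, L[7]='C', prepend. Next row=LF[7]=5
  step 7: row=5, L[5]='c', prepend. Next row=LF[5]=8
  step 8: row=8, L[8]='B', prepend. Next row=LF[8]=4
  step 9: row=4, L[4]='B', prepend. Next row=LF[4]=2
Reversed output: BBcCcABc$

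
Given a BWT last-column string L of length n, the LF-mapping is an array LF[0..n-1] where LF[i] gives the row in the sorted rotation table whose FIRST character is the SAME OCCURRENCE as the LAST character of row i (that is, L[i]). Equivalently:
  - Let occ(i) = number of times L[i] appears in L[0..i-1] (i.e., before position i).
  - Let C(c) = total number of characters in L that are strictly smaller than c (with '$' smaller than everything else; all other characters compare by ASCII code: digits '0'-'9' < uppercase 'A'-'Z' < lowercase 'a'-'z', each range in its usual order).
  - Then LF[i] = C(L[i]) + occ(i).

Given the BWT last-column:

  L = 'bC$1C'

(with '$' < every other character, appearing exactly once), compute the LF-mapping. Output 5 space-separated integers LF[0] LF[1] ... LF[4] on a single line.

Answer: 4 2 0 1 3

Derivation:
Char counts: '$':1, '1':1, 'C':2, 'b':1
C (first-col start): C('$')=0, C('1')=1, C('C')=2, C('b')=4
L[0]='b': occ=0, LF[0]=C('b')+0=4+0=4
L[1]='C': occ=0, LF[1]=C('C')+0=2+0=2
L[2]='$': occ=0, LF[2]=C('$')+0=0+0=0
L[3]='1': occ=0, LF[3]=C('1')+0=1+0=1
L[4]='C': occ=1, LF[4]=C('C')+1=2+1=3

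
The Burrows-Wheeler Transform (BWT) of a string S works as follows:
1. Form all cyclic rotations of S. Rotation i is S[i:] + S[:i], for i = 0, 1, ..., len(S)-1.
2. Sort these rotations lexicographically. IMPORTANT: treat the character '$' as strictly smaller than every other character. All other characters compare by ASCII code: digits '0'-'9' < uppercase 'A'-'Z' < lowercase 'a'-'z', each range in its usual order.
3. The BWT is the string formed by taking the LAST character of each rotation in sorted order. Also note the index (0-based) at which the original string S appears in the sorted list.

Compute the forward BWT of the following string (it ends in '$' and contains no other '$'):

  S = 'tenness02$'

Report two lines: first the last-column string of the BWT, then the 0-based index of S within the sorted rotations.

All 10 rotations (rotation i = S[i:]+S[:i]):
  rot[0] = tenness02$
  rot[1] = enness02$t
  rot[2] = nness02$te
  rot[3] = ness02$ten
  rot[4] = ess02$tenn
  rot[5] = ss02$tenne
  rot[6] = s02$tennes
  rot[7] = 02$tenness
  rot[8] = 2$tenness0
  rot[9] = $tenness02
Sorted (with $ < everything):
  sorted[0] = $tenness02  (last char: '2')
  sorted[1] = 02$tenness  (last char: 's')
  sorted[2] = 2$tenness0  (last char: '0')
  sorted[3] = enness02$t  (last char: 't')
  sorted[4] = ess02$tenn  (last char: 'n')
  sorted[5] = ness02$ten  (last char: 'n')
  sorted[6] = nness02$te  (last char: 'e')
  sorted[7] = s02$tennes  (last char: 's')
  sorted[8] = ss02$tenne  (last char: 'e')
  sorted[9] = tenness02$  (last char: '$')
Last column: 2s0tnnese$
Original string S is at sorted index 9

Answer: 2s0tnnese$
9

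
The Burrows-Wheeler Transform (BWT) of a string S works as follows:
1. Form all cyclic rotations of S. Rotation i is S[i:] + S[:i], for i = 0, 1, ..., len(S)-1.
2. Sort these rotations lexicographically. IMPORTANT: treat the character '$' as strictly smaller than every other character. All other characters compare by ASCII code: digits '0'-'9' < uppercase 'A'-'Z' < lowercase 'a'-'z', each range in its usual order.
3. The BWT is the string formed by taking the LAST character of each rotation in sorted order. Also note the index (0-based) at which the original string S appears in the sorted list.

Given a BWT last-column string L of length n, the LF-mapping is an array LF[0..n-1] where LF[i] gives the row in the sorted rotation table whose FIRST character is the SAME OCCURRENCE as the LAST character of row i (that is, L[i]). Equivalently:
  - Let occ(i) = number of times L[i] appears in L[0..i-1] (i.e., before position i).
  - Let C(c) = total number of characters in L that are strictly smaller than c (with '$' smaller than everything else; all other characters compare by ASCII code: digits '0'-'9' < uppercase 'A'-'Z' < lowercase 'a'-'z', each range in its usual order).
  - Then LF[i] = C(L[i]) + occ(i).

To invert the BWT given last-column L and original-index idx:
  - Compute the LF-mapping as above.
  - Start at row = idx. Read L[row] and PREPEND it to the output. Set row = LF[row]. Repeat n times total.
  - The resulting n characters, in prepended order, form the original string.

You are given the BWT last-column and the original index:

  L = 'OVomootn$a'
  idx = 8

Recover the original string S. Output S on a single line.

LF mapping: 1 2 6 4 7 8 9 5 0 3
Walk LF starting at row 8, prepending L[row]:
  step 1: row=8, L[8]='$', prepend. Next row=LF[8]=0
  step 2: row=0, L[0]='O', prepend. Next row=LF[0]=1
  step 3: row=1, L[1]='V', prepend. Next row=LF[1]=2
  step 4: row=2, L[2]='o', prepend. Next row=LF[2]=6
  step 5: row=6, L[6]='t', prepend. Next row=LF[6]=9
  step 6: row=9, L[9]='a', prepend. Next row=LF[9]=3
  step 7: row=3, L[3]='m', prepend. Next row=LF[3]=4
  step 8: row=4, L[4]='o', prepend. Next row=LF[4]=7
  step 9: row=7, L[7]='n', prepend. Next row=LF[7]=5
  step 10: row=5, L[5]='o', prepend. Next row=LF[5]=8
Reversed output: onomatoVO$

Answer: onomatoVO$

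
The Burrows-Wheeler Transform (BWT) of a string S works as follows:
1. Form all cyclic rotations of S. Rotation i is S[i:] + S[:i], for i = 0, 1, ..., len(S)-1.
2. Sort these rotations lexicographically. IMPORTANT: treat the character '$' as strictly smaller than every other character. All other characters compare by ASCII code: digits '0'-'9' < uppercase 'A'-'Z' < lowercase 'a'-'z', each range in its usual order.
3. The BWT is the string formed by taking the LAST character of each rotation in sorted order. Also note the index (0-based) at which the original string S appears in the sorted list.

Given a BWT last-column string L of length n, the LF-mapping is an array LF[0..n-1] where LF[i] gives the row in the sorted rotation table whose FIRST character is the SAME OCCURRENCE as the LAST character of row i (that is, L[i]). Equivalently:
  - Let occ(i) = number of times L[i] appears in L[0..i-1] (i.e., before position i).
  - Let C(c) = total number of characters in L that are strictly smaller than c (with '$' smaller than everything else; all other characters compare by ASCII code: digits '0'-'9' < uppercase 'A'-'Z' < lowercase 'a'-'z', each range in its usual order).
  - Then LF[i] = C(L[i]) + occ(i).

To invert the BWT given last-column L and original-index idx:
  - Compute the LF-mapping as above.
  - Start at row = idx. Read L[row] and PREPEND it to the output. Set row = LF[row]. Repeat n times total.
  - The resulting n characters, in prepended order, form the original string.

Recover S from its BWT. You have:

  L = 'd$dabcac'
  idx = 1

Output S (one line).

LF mapping: 6 0 7 1 3 4 2 5
Walk LF starting at row 1, prepending L[row]:
  step 1: row=1, L[1]='$', prepend. Next row=LF[1]=0
  step 2: row=0, L[0]='d', prepend. Next row=LF[0]=6
  step 3: row=6, L[6]='a', prepend. Next row=LF[6]=2
  step 4: row=2, L[2]='d', prepend. Next row=LF[2]=7
  step 5: row=7, L[7]='c', prepend. Next row=LF[7]=5
  step 6: row=5, L[5]='c', prepend. Next row=LF[5]=4
  step 7: row=4, L[4]='b', prepend. Next row=LF[4]=3
  step 8: row=3, L[3]='a', prepend. Next row=LF[3]=1
Reversed output: abccdad$

Answer: abccdad$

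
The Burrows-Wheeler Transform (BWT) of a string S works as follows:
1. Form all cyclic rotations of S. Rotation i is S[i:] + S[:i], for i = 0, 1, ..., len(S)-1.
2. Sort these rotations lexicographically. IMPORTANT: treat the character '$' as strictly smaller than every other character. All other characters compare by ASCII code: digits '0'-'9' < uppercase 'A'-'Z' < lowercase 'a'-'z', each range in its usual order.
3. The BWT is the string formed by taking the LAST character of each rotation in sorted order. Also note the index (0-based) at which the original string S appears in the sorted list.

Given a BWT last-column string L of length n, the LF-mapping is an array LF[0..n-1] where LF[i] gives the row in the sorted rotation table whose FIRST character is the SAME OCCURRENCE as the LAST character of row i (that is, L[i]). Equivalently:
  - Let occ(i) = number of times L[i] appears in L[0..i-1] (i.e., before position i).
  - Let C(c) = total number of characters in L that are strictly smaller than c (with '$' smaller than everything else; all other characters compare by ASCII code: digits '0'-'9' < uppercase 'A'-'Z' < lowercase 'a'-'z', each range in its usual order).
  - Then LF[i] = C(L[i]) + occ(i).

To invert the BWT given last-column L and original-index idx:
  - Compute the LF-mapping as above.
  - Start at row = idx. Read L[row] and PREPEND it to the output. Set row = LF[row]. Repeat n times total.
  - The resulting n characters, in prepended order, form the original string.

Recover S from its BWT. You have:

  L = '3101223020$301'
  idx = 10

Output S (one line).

LF mapping: 11 5 1 6 8 9 12 2 10 3 0 13 4 7
Walk LF starting at row 10, prepending L[row]:
  step 1: row=10, L[10]='$', prepend. Next row=LF[10]=0
  step 2: row=0, L[0]='3', prepend. Next row=LF[0]=11
  step 3: row=11, L[11]='3', prepend. Next row=LF[11]=13
  step 4: row=13, L[13]='1', prepend. Next row=LF[13]=7
  step 5: row=7, L[7]='0', prepend. Next row=LF[7]=2
  step 6: row=2, L[2]='0', prepend. Next row=LF[2]=1
  step 7: row=1, L[1]='1', prepend. Next row=LF[1]=5
  step 8: row=5, L[5]='2', prepend. Next row=LF[5]=9
  step 9: row=9, L[9]='0', prepend. Next row=LF[9]=3
  step 10: row=3, L[3]='1', prepend. Next row=LF[3]=6
  step 11: row=6, L[6]='3', prepend. Next row=LF[6]=12
  step 12: row=12, L[12]='0', prepend. Next row=LF[12]=4
  step 13: row=4, L[4]='2', prepend. Next row=LF[4]=8
  step 14: row=8, L[8]='2', prepend. Next row=LF[8]=10
Reversed output: 2203102100133$

Answer: 2203102100133$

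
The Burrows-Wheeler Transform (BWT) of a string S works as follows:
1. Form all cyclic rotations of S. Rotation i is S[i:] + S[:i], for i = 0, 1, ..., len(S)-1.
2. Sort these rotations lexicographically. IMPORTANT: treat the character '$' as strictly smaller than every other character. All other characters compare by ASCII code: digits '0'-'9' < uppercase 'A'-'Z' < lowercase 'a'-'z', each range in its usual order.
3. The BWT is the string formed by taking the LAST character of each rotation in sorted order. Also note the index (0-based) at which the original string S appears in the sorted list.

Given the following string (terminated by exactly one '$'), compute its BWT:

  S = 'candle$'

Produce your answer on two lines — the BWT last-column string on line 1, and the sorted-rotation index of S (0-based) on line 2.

Answer: ec$nlda
2

Derivation:
All 7 rotations (rotation i = S[i:]+S[:i]):
  rot[0] = candle$
  rot[1] = andle$c
  rot[2] = ndle$ca
  rot[3] = dle$can
  rot[4] = le$cand
  rot[5] = e$candl
  rot[6] = $candle
Sorted (with $ < everything):
  sorted[0] = $candle  (last char: 'e')
  sorted[1] = andle$c  (last char: 'c')
  sorted[2] = candle$  (last char: '$')
  sorted[3] = dle$can  (last char: 'n')
  sorted[4] = e$candl  (last char: 'l')
  sorted[5] = le$cand  (last char: 'd')
  sorted[6] = ndle$ca  (last char: 'a')
Last column: ec$nlda
Original string S is at sorted index 2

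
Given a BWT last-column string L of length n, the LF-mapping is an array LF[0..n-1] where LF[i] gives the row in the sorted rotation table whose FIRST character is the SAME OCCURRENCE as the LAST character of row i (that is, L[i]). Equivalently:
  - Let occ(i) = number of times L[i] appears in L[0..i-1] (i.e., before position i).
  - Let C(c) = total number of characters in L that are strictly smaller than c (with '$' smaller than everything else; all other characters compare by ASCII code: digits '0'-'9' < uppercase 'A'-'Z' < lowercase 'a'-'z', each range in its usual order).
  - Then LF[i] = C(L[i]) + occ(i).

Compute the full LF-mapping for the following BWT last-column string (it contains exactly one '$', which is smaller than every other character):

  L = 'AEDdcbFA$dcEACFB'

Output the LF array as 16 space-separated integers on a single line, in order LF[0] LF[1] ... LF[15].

Answer: 1 7 6 14 12 11 9 2 0 15 13 8 3 5 10 4

Derivation:
Char counts: '$':1, 'A':3, 'B':1, 'C':1, 'D':1, 'E':2, 'F':2, 'b':1, 'c':2, 'd':2
C (first-col start): C('$')=0, C('A')=1, C('B')=4, C('C')=5, C('D')=6, C('E')=7, C('F')=9, C('b')=11, C('c')=12, C('d')=14
L[0]='A': occ=0, LF[0]=C('A')+0=1+0=1
L[1]='E': occ=0, LF[1]=C('E')+0=7+0=7
L[2]='D': occ=0, LF[2]=C('D')+0=6+0=6
L[3]='d': occ=0, LF[3]=C('d')+0=14+0=14
L[4]='c': occ=0, LF[4]=C('c')+0=12+0=12
L[5]='b': occ=0, LF[5]=C('b')+0=11+0=11
L[6]='F': occ=0, LF[6]=C('F')+0=9+0=9
L[7]='A': occ=1, LF[7]=C('A')+1=1+1=2
L[8]='$': occ=0, LF[8]=C('$')+0=0+0=0
L[9]='d': occ=1, LF[9]=C('d')+1=14+1=15
L[10]='c': occ=1, LF[10]=C('c')+1=12+1=13
L[11]='E': occ=1, LF[11]=C('E')+1=7+1=8
L[12]='A': occ=2, LF[12]=C('A')+2=1+2=3
L[13]='C': occ=0, LF[13]=C('C')+0=5+0=5
L[14]='F': occ=1, LF[14]=C('F')+1=9+1=10
L[15]='B': occ=0, LF[15]=C('B')+0=4+0=4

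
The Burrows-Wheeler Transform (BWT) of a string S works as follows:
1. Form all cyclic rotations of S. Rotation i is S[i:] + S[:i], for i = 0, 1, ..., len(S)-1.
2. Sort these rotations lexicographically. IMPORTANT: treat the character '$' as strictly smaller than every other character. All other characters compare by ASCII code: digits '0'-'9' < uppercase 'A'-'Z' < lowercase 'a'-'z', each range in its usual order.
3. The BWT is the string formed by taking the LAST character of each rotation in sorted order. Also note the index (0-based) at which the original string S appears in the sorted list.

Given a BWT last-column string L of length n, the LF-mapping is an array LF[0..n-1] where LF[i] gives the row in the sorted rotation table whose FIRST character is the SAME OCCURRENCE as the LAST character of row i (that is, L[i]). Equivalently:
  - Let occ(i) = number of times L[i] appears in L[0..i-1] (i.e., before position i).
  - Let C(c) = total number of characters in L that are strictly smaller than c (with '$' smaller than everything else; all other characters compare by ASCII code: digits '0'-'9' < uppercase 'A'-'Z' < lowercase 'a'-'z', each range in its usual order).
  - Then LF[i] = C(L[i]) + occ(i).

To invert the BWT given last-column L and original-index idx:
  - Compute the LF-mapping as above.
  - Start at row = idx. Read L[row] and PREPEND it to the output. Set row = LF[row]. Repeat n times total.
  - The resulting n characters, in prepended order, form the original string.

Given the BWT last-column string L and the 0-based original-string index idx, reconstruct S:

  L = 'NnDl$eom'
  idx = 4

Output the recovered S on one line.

LF mapping: 2 6 1 4 0 3 7 5
Walk LF starting at row 4, prepending L[row]:
  step 1: row=4, L[4]='$', prepend. Next row=LF[4]=0
  step 2: row=0, L[0]='N', prepend. Next row=LF[0]=2
  step 3: row=2, L[2]='D', prepend. Next row=LF[2]=1
  step 4: row=1, L[1]='n', prepend. Next row=LF[1]=6
  step 5: row=6, L[6]='o', prepend. Next row=LF[6]=7
  step 6: row=7, L[7]='m', prepend. Next row=LF[7]=5
  step 7: row=5, L[5]='e', prepend. Next row=LF[5]=3
  step 8: row=3, L[3]='l', prepend. Next row=LF[3]=4
Reversed output: lemonDN$

Answer: lemonDN$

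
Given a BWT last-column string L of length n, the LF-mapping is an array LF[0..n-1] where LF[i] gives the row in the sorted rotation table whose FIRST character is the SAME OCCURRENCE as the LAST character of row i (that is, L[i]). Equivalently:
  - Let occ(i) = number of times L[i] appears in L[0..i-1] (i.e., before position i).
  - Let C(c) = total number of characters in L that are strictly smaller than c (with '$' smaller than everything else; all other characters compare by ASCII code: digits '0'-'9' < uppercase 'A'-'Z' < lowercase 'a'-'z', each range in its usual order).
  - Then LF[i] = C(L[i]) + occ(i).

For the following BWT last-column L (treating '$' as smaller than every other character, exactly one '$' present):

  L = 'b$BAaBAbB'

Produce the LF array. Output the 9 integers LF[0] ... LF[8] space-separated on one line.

Char counts: '$':1, 'A':2, 'B':3, 'a':1, 'b':2
C (first-col start): C('$')=0, C('A')=1, C('B')=3, C('a')=6, C('b')=7
L[0]='b': occ=0, LF[0]=C('b')+0=7+0=7
L[1]='$': occ=0, LF[1]=C('$')+0=0+0=0
L[2]='B': occ=0, LF[2]=C('B')+0=3+0=3
L[3]='A': occ=0, LF[3]=C('A')+0=1+0=1
L[4]='a': occ=0, LF[4]=C('a')+0=6+0=6
L[5]='B': occ=1, LF[5]=C('B')+1=3+1=4
L[6]='A': occ=1, LF[6]=C('A')+1=1+1=2
L[7]='b': occ=1, LF[7]=C('b')+1=7+1=8
L[8]='B': occ=2, LF[8]=C('B')+2=3+2=5

Answer: 7 0 3 1 6 4 2 8 5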